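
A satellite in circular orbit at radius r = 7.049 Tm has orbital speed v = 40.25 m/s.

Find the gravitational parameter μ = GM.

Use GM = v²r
r = 7.049 Tm = 7.049 × 10^12 m
v = 40.25 m/s
v² = 1620.06 m²/s²
GM = v²r = 1620.06 × 7.049 × 10^12 = 1.14198 × 10^16 m³/s²
GM ≈ 1.142 × 10^16 m³/s²

Final answer: GM = 1.142 × 10^16 m³/s²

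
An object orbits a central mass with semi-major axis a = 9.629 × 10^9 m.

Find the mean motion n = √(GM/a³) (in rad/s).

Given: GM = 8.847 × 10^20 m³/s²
a = 9.629 × 10^9 m
GM = 8.847 × 10^20 m³/s²
a³ = 8.92778 × 10^29 m³
GM/a³ = (8.847 × 10^20) / (8.92778 × 10^29) = 9.90952 × 10^-10 s⁻²
n = √(GM/a³) = 3.14794 × 10^-5 rad/s ≈ 3.148 × 10^-5 rad/s

Final answer: n = 3.148 × 10^-5 rad/s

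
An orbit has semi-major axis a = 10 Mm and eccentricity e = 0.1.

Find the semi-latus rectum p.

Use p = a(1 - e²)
a = 10 Mm = 1 × 10^7 m
e = 0.1,  e² = 0.01,  1 − e² = 0.99
p = a(1 − e²) = 1 × 10^7 m × 0.99 = 9.9 × 10^6 m ≈ 9.9 Mm

Final answer: p = 9.9 Mm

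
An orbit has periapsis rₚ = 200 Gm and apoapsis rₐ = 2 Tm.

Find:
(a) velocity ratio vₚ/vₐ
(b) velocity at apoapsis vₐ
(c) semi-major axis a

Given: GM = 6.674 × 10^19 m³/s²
rₚ = 200 Gm = 2 × 10^11 m
rₐ = 2 Tm = 2 × 10^12 m
GM = 6.674 × 10^19 m³/s²
a = (rₚ + rₐ)/2 = 1.1 × 10^12 m
e = (rₐ − rₚ)/(rₐ + rₚ) = (1.8 × 10^12) / (2.2 × 10^12) = 0.818182
(a) vₚ/vₐ = rₐ/rₚ (angular momentum) = (2 × 10^12) / (2 × 10^11) = 10 ≈ 10
(b) vₐ² = GM (2/rₐ − 1/a) = 6.674 × 10^19 × (1 × 10^-12 − 9.09091 × 10^-13) = 6.06727 × 10^6 m²/s²;  vₐ = 2463.18 m/s ≈ 2.463 km/s
(c) a = 1.1 × 10^12 m ≈ 1.1 Tm

Final answer:
(a) velocity ratio vₚ/vₐ = 10
(b) velocity at apoapsis vₐ = 2.463 km/s
(c) semi-major axis a = 1.1 Tm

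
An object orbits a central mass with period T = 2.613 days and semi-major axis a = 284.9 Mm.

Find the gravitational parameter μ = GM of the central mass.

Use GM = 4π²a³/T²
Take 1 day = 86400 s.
T = 2.613 days = 225763 s
a = 284.9 Mm = 2.849 × 10^8 m
a³ = 2.31248 × 10^25 m³
T² = 5.0969 × 10^10 s²
GM = 4π² × (2.31248 × 10^25) / (5.0969 × 10^10) = 1.79115 × 10^16 m³/s²
GM ≈ 1.791 × 10^16 m³/s²

Final answer: GM = 1.791 × 10^16 m³/s²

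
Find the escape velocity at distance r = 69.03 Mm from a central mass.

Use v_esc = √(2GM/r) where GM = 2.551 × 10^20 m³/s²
r = 69.03 Mm = 6.903 × 10^7 m
GM = 2.551 × 10^20 m³/s²
2GM/r = 2 × (2.551 × 10^20) / (6.903 × 10^7) = 7.39099 × 10^12 m²/s²
v_esc = √(2GM/r) = 2.71864 × 10^6 m/s ≈ 2719 km/s

Final answer: 2719 km/s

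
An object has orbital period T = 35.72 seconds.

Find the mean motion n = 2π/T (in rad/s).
T = 35.72 seconds
n = 2π / 35.72 s = 0.175901 rad/s ≈ 0.1759 rad/s

Final answer: n = 0.1759 rad/s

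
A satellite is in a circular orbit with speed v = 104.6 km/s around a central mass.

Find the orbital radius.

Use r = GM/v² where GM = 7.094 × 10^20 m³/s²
v = 104.6 km/s = 104600 m/s
GM = 7.094 × 10^20 m³/s²
v² = 1.09412 × 10^10 m²/s²
r = GM/v² = (7.094 × 10^20) / (1.09412 × 10^10) = 6.48377 × 10^10 m ≈ 6.484 × 10^10 m

Final answer: 6.484 × 10^10 m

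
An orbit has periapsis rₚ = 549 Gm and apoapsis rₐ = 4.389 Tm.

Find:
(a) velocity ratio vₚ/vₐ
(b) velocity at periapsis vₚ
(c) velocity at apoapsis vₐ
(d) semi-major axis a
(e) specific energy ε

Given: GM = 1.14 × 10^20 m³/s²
rₚ = 549 Gm = 5.49 × 10^11 m
rₐ = 4.389 Tm = 4.389 × 10^12 m
GM = 1.14 × 10^20 m³/s²
a = (rₚ + rₐ)/2 = 2.469 × 10^12 m
e = (rₐ − rₚ)/(rₐ + rₚ) = (3.84 × 10^12) / (4.938 × 10^12) = 0.777643
(a) vₚ/vₐ = rₐ/rₚ (angular momentum) = (4.389 × 10^12) / (5.49 × 10^11) = 7.99454 ≈ 7.995
(b) vₚ² = GM (2/rₚ − 1/a) = 1.14 × 10^20 × (3.64299 × 10^-12 − 4.05022 × 10^-13) = 3.69128 × 10^8 m²/s²;  vₚ = 19212.7 m/s ≈ 19.21 km/s
(c) vₐ² = GM (2/rₐ − 1/a) = 1.14 × 10^20 × (4.55685 × 10^-13 − 4.05022 × 10^-13) = 5.77551 × 10^6 m²/s²;  vₐ = 2403.23 m/s ≈ 2.403 km/s
(d) a = 2.469 × 10^12 m ≈ 2.469 Tm
(e) 2a = 4.938 × 10^12 m;  ε = −GM/(2a) = -2.30863 × 10^7 J/kg ≈ -23.09 MJ/kg

Final answer:
(a) velocity ratio vₚ/vₐ = 7.995
(b) velocity at periapsis vₚ = 19.21 km/s
(c) velocity at apoapsis vₐ = 2.403 km/s
(d) semi-major axis a = 2.469 Tm
(e) specific energy ε = -23.09 MJ/kg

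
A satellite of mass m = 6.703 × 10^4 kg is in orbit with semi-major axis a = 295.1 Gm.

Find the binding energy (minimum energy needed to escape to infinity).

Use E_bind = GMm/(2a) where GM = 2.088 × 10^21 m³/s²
a = 295.1 Gm = 2.951 × 10^11 m
GM = 2.088 × 10^21 m³/s²
m = 6.703 × 10^4 kg
GMm = 2.088 × 10^21 × 67030 = 1.39959 × 10^26 m³·kg/s²
2a = 5.902 × 10^11 m
E_bind = GMm/(2a) = 2.37138 × 10^14 J ≈ 237.1 TJ

Final answer: 237.1 TJ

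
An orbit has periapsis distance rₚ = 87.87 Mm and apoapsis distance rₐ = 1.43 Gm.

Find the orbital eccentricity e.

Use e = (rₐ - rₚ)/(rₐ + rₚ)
rₚ = 87.87 Mm = 8.787 × 10^7 m
rₐ = 1.43 Gm = 1.43 × 10^9 m
rₐ − rₚ = 1.34213 × 10^9 m
rₐ + rₚ = 1.51787 × 10^9 m
e = (rₐ − rₚ)/(rₐ + rₚ) = 0.884219

Final answer: e = 0.8842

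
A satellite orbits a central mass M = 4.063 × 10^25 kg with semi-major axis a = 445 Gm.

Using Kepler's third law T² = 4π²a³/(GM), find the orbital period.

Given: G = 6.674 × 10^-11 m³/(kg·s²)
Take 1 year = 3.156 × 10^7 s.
M = 4.063 × 10^25 kg
GM = G × M = 6.674 × 10^-11 × 4.063 × 10^25 = 2.71165 × 10^15 m³/s²
a = 445 Gm = 4.45 × 10^11 m
a³ = 8.81211 × 10^34 m³
T = 2π √(a³/GM) = 2π √((8.81211 × 10^34) / (2.71165 × 10^15)) = 2π × 5.70064 × 10^9 s
T = 3.58182 × 10^10 s ≈ 1135 years

Final answer: 1135 years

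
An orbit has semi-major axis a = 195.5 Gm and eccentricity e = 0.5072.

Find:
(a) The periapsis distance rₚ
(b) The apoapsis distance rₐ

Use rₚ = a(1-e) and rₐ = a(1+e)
a = 195.5 Gm = 1.955 × 10^11 m
e = 0.5072:  1 − e = 0.4928,  1 + e = 1.5072
(a) rₚ = a(1 − e) = 1.955 × 10^11 m × 0.4928 = 9.63424 × 10^10 m ≈ 96.34 Gm
(b) rₐ = a(1 + e) = 1.955 × 10^11 m × 1.5072 = 2.94658 × 10^11 m ≈ 294.7 Gm

Final answer:
(a) rₚ = 96.34 Gm
(b) rₐ = 294.7 Gm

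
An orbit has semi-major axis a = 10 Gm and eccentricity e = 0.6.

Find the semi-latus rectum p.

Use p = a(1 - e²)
a = 10 Gm = 1 × 10^10 m
e = 0.6,  e² = 0.36,  1 − e² = 0.64
p = a(1 − e²) = 1 × 10^10 m × 0.64 = 6.4 × 10^9 m ≈ 6.4 Gm

Final answer: p = 6.4 Gm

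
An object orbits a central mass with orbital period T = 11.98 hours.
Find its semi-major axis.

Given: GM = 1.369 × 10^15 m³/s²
T = 11.98 hours = 43128 s
GM = 1.369 × 10^15 m³/s²
Kepler's third law: a³ = GM T² / (4π²)
T² = 1.86002 × 10^9 s²
a³ = (1.369 × 10^15) × (1.86002 × 10^9) / (4π²) = 6.45004 × 10^22 m³
a = (a³)^(1/3) = 4.0104 × 10^7 m ≈ 4.01 × 10^7 m

Final answer: 4.01 × 10^7 m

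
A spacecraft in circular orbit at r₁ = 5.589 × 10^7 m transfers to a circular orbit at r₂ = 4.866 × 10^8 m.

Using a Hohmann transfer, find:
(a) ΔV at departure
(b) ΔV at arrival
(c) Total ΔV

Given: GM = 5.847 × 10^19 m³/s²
r₁ = 5.589 × 10^7 m
r₂ = 4.866 × 10^8 m
GM = 5.847 × 10^19 m³/s²
Transfer ellipse: a_t = (r₁ + r₂)/2 = 2.71245 × 10^8 m
Circular speed at r₁: v₁ = √(GM/r₁) = 1.02282 × 10^6 m/s
Transfer speed at r₁ (periapsis): v₁ₜ = √(GM(2/r₁ − 1/a_t)) = 1.36995 × 10^6 m/s
(a) ΔV₁ = v₁ₜ − v₁ = 347129 m/s ≈ 347.1 km/s
Circular speed at r₂: v₂ = √(GM/r₂) = 346641 m/s
Transfer speed at r₂ (apoapsis): v₂ₜ = √(GM(2/r₂ − 1/a_t)) = 157350 m/s
(b) ΔV₂ = v₂ − v₂ₜ = 189291 m/s ≈ 189.3 km/s
(c) ΔV_total = ΔV₁ + ΔV₂ = 536421 m/s ≈ 536.4 km/s

Final answer:
(a) ΔV₁ = 347.1 km/s
(b) ΔV₂ = 189.3 km/s
(c) ΔV_total = 536.4 km/s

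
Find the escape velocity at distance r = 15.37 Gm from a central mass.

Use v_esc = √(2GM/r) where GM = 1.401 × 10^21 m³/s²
r = 15.37 Gm = 1.537 × 10^10 m
GM = 1.401 × 10^21 m³/s²
2GM/r = 2 × (1.401 × 10^21) / (1.537 × 10^10) = 1.82303 × 10^11 m²/s²
v_esc = √(2GM/r) = 426970 m/s ≈ 427 km/s

Final answer: 427 km/s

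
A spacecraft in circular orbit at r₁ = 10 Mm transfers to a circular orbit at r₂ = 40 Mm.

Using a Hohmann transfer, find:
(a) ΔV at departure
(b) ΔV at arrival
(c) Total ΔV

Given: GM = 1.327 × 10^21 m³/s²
r₁ = 10 Mm = 1 × 10^7 m
r₂ = 40 Mm = 4 × 10^7 m
GM = 1.327 × 10^21 m³/s²
Transfer ellipse: a_t = (r₁ + r₂)/2 = 2.5 × 10^7 m
Circular speed at r₁: v₁ = √(GM/r₁) = 1.15195 × 10^7 m/s
Transfer speed at r₁ (periapsis): v₁ₜ = √(GM(2/r₁ − 1/a_t)) = 1.45712 × 10^7 m/s
(a) ΔV₁ = v₁ₜ − v₁ = 3.05166 × 10^6 m/s ≈ 3052 km/s
Circular speed at r₂: v₂ = √(GM/r₂) = 5.75977 × 10^6 m/s
Transfer speed at r₂ (apoapsis): v₂ₜ = √(GM(2/r₂ − 1/a_t)) = 3.6428 × 10^6 m/s
(b) ΔV₂ = v₂ − v₂ₜ = 2.11697 × 10^6 m/s ≈ 2117 km/s
(c) ΔV_total = ΔV₁ + ΔV₂ = 5.16863 × 10^6 m/s ≈ 5169 km/s

Final answer:
(a) ΔV₁ = 3052 km/s
(b) ΔV₂ = 2117 km/s
(c) ΔV_total = 5169 km/s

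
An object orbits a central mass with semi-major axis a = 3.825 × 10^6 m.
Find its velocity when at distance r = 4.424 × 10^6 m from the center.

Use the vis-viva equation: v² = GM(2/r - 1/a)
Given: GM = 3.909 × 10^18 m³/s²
a = 3.825 × 10^6 m
r = 4.424 × 10^6 m
GM = 3.909 × 10^18 m³/s²
2/r − 1/a = 4.5208 × 10^-7 − 2.61438 × 10^-7 = 1.90642 × 10^-7 m⁻¹
v² = GM (2/r − 1/a) = 7.45218 × 10^11 m²/s²
v = 863260 m/s ≈ 863.3 km/s

Final answer: 863.3 km/s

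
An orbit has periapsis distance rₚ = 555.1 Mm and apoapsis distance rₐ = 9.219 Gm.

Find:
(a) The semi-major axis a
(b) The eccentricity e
rₚ = 555.1 Mm = 5.551 × 10^8 m
rₐ = 9.219 Gm = 9.219 × 10^9 m
(a) a = (rₚ + rₐ)/2 = 4.88705 × 10^9 m ≈ 4.887 Gm
(b) e = (rₐ − rₚ)/(rₐ + rₚ) = (8.6639 × 10^9) / (9.7741 × 10^9) = 0.886414

Final answer:
(a) a = 4.887 Gm
(b) e = 0.8864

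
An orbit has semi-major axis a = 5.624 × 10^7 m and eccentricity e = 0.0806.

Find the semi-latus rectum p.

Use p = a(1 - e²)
a = 5.624 × 10^7 m
e = 0.0806,  e² = 0.00649636,  1 − e² = 0.993504
p = a(1 − e²) = 5.624 × 10^7 m × 0.993504 = 5.58746 × 10^7 m ≈ 5.587 × 10^7 m

Final answer: p = 5.587 × 10^7 m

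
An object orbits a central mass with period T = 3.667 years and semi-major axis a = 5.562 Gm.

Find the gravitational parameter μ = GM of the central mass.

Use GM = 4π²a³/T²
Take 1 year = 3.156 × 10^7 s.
T = 3.667 years = 1.15731 × 10^8 s
a = 5.562 Gm = 5.562 × 10^9 m
a³ = 1.72065 × 10^29 m³
T² = 1.33936 × 10^16 s²
GM = 4π² × (1.72065 × 10^29) / (1.33936 × 10^16) = 5.07174 × 10^14 m³/s²
GM ≈ 5.072 × 10^14 m³/s²

Final answer: GM = 5.072 × 10^14 m³/s²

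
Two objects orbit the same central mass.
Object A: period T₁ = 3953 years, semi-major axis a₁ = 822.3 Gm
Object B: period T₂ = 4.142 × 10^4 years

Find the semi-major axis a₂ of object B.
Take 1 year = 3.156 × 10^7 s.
T₁ = 3953 years = 1.24757 × 10^11 s
T₂ = 4.142 × 10^4 years = 1.30722 × 10^12 s
a₁ = 822.3 Gm = 8.223 × 10^11 m
Kepler's third law: (T₂/T₁)² = (a₂/a₁)³  ⇒  a₂ = a₁ (T₂/T₁)^(2/3)
T₂/T₁ = 10.4781
(T₂/T₁)^(2/3) = 4.78838
a₂ = 8.223 × 10^11 m × 4.78838 = 3.93749 × 10^12 m ≈ 3.937 Tm

Final answer: a₂ = 3.937 Tm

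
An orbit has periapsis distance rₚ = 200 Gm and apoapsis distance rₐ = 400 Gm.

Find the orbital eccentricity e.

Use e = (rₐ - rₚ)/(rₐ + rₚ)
rₚ = 200 Gm = 2 × 10^11 m
rₐ = 400 Gm = 4 × 10^11 m
rₐ − rₚ = 2 × 10^11 m
rₐ + rₚ = 6 × 10^11 m
e = (rₐ − rₚ)/(rₐ + rₚ) = 0.333333

Final answer: e = 0.3333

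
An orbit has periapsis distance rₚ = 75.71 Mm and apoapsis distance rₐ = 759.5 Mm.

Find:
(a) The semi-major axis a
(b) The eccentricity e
rₚ = 75.71 Mm = 7.571 × 10^7 m
rₐ = 759.5 Mm = 7.595 × 10^8 m
(a) a = (rₚ + rₐ)/2 = 4.17605 × 10^8 m ≈ 417.6 Mm
(b) e = (rₐ − rₚ)/(rₐ + rₚ) = (6.8379 × 10^8) / (8.3521 × 10^8) = 0.818704

Final answer:
(a) a = 417.6 Mm
(b) e = 0.8187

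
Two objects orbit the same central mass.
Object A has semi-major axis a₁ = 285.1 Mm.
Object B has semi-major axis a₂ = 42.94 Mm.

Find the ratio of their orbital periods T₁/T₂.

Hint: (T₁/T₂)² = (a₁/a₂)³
a₁ = 285.1 Mm = 2.851 × 10^8 m
a₂ = 42.94 Mm = 4.294 × 10^7 m
a₁/a₂ = 6.6395
T₁/T₂ = (a₁/a₂)^(3/2) = (6.6395)^1.5 = 17.1081

Final answer: T₁/T₂ = 17.11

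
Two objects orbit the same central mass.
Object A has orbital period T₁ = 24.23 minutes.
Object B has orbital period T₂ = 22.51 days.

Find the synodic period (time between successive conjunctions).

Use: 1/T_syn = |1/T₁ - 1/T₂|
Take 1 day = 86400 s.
T₁ = 24.23 minutes = 1453.8 s
T₂ = 22.51 days = 1.94486 × 10^6 s
1/T₁ = 0.000687853 s⁻¹
1/T₂ = 5.14175 × 10^-7 s⁻¹
|1/T₁ − 1/T₂| = 0.000687338 s⁻¹
T_syn = 1 / |1/T₁ − 1/T₂| = 1454.89 s ≈ 24.25 minutes

Final answer: T_syn = 24.25 minutes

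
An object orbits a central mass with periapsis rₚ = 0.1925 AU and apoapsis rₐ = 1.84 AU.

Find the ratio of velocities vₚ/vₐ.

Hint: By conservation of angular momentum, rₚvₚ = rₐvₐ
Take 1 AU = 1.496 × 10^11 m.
rₚ = 0.1925 AU = 2.8798 × 10^10 m
rₐ = 1.84 AU = 2.75264 × 10^11 m
rₚvₚ = rₐvₐ  ⇒  vₚ/vₐ = rₐ/rₚ
vₚ/vₐ = (2.75264 × 10^11) / (2.8798 × 10^10) = 9.55844

Final answer: vₚ/vₐ = 9.558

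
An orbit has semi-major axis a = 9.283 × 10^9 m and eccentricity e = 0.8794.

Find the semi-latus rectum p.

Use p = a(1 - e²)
a = 9.283 × 10^9 m
e = 0.8794,  e² = 0.773344,  1 − e² = 0.226656
p = a(1 − e²) = 9.283 × 10^9 m × 0.226656 = 2.10404 × 10^9 m ≈ 2.104 × 10^9 m

Final answer: p = 2.104 × 10^9 m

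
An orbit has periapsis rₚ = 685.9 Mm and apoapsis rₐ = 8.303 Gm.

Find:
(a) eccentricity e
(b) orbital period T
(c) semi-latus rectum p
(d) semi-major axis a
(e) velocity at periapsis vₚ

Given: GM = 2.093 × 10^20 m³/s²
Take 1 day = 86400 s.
rₚ = 685.9 Mm = 6.859 × 10^8 m
rₐ = 8.303 Gm = 8.303 × 10^9 m
GM = 2.093 × 10^20 m³/s²
a = (rₚ + rₐ)/2 = 4.49445 × 10^9 m
e = (rₐ − rₚ)/(rₐ + rₚ) = (7.6171 × 10^9) / (8.9889 × 10^9) = 0.84739
(a) e = 0.84739 ≈ 0.8474
(b) a³ = 9.07883 × 10^28 m³;  T = 2π √(a³/GM) = 2π × 20827.2 s = 130861 s ≈ 1.515 days
(c) 1 − e² = 0.281931;  p = a(1 − e²) = 4.49445 × 10^9 × 0.281931 = 1.26712 × 10^9 m ≈ 1.267 Gm
(d) a = 4.49445 × 10^9 m ≈ 4.494 Gm
(e) vₚ² = GM (2/rₚ − 1/a) = 2.093 × 10^20 × (2.91588 × 10^-9 − 2.22497 × 10^-10) = 5.63724 × 10^11 m²/s²;  vₚ = 750816 m/s ≈ 750.8 km/s

Final answer:
(a) eccentricity e = 0.8474
(b) orbital period T = 1.515 days
(c) semi-latus rectum p = 1.267 Gm
(d) semi-major axis a = 4.494 Gm
(e) velocity at periapsis vₚ = 750.8 km/s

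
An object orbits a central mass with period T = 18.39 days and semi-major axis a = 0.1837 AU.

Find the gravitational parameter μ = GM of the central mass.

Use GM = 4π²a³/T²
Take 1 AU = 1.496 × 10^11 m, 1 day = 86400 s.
T = 18.39 days = 1.5889 × 10^6 s
a = 0.1837 AU = 2.74815 × 10^10 m
a³ = 2.0755 × 10^31 m³
T² = 2.52459 × 10^12 s²
GM = 4π² × (2.0755 × 10^31) / (2.52459 × 10^12) = 3.24557 × 10^20 m³/s²
GM ≈ 3.246 × 10^20 m³/s²

Final answer: GM = 3.246 × 10^20 m³/s²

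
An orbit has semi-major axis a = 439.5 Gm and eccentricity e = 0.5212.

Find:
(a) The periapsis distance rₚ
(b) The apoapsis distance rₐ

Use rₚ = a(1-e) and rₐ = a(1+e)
a = 439.5 Gm = 4.395 × 10^11 m
e = 0.5212:  1 − e = 0.4788,  1 + e = 1.5212
(a) rₚ = a(1 − e) = 4.395 × 10^11 m × 0.4788 = 2.10433 × 10^11 m ≈ 210.4 Gm
(b) rₐ = a(1 + e) = 4.395 × 10^11 m × 1.5212 = 6.68567 × 10^11 m ≈ 668.6 Gm

Final answer:
(a) rₚ = 210.4 Gm
(b) rₐ = 668.6 Gm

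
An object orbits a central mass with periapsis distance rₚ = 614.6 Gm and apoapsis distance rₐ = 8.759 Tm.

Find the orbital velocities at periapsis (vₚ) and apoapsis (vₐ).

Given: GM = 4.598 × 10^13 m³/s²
rₚ = 614.6 Gm = 6.146 × 10^11 m
rₐ = 8.759 Tm = 8.759 × 10^12 m
GM = 4.598 × 10^13 m³/s²
a = (rₚ + rₐ)/2 = 4.6868 × 10^12 m
Vis-viva: v² = GM (2/r − 1/a)
vₚ² = 4.598 × 10^13 × (3.25415 × 10^-12 − 2.13365 × 10^-13) = 139.815 m²/s²
vₚ = 11.8243 m/s ≈ 11.82 m/s
vₐ² = 4.598 × 10^13 × (2.28337 × 10^-13 − 2.13365 × 10^-13) = 0.688384 m²/s²
vₐ = 0.829689 m/s ≈ 0.8297 m/s

Final answer: vₚ = 11.82 m/s, vₐ = 0.8297 m/s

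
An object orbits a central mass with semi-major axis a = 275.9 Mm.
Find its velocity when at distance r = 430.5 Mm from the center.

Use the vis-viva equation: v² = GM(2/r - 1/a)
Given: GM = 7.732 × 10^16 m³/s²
a = 275.9 Mm = 2.759 × 10^8 m
r = 430.5 Mm = 4.305 × 10^8 m
GM = 7.732 × 10^16 m³/s²
2/r − 1/a = 4.64576 × 10^-9 − 3.6245 × 10^-9 = 1.02126 × 10^-9 m⁻¹
v² = GM (2/r − 1/a) = 7.89638 × 10^7 m²/s²
v = 8886.16 m/s ≈ 8.886 km/s

Final answer: 8.886 km/s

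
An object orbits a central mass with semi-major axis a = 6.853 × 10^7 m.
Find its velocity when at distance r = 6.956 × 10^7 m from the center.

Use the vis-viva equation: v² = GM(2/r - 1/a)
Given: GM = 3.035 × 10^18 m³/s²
a = 6.853 × 10^7 m
r = 6.956 × 10^7 m
GM = 3.035 × 10^18 m³/s²
2/r − 1/a = 2.87522 × 10^-8 − 1.45921 × 10^-8 = 1.416 × 10^-8 m⁻¹
v² = GM (2/r − 1/a) = 4.29756 × 10^10 m²/s²
v = 207306 m/s ≈ 207.3 km/s

Final answer: 207.3 km/s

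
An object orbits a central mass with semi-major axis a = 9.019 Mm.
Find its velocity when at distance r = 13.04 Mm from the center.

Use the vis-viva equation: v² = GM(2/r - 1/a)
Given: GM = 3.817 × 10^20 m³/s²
a = 9.019 Mm = 9.019 × 10^6 m
r = 13.04 Mm = 1.304 × 10^7 m
GM = 3.817 × 10^20 m³/s²
2/r − 1/a = 1.53374 × 10^-7 − 1.10877 × 10^-7 = 4.24972 × 10^-8 m⁻¹
v² = GM (2/r − 1/a) = 1.62212 × 10^13 m²/s²
v = 4.02755 × 10^6 m/s ≈ 4028 km/s

Final answer: 4028 km/s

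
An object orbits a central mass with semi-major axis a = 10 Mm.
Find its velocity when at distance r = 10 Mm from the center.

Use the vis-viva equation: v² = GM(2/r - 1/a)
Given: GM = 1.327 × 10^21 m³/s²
a = 10 Mm = 1 × 10^7 m
r = 10 Mm = 1 × 10^7 m
GM = 1.327 × 10^21 m³/s²
2/r − 1/a = 2 × 10^-7 − 1 × 10^-7 = 1 × 10^-7 m⁻¹
v² = GM (2/r − 1/a) = 1.327 × 10^14 m²/s²
v = 1.15195 × 10^7 m/s ≈ 1.152 × 10^4 km/s

Final answer: 1.152 × 10^4 km/s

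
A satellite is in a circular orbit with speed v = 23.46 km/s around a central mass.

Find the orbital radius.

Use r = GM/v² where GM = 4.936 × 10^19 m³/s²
v = 23.46 km/s = 23460 m/s
GM = 4.936 × 10^19 m³/s²
v² = 5.50372 × 10^8 m²/s²
r = GM/v² = (4.936 × 10^19) / (5.50372 × 10^8) = 8.96849 × 10^10 m ≈ 89.68 Gm

Final answer: 89.68 Gm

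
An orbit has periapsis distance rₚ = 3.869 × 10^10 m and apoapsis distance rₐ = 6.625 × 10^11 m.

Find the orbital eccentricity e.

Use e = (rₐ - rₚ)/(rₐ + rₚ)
rₚ = 3.869 × 10^10 m
rₐ = 6.625 × 10^11 m
rₐ − rₚ = 6.2381 × 10^11 m
rₐ + rₚ = 7.0119 × 10^11 m
e = (rₐ − rₚ)/(rₐ + rₚ) = 0.889645

Final answer: e = 0.8896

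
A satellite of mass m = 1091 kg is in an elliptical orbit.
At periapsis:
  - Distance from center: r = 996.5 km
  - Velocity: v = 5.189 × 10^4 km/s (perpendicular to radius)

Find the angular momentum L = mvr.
r = 996.5 km = 996500 m
v = 5.189 × 10^4 km/s = 5.189 × 10^7 m/s
vr = 5.189 × 10^7 × 996500 = 5.17084 × 10^13 m²/s
L = m × vr = 1091 × 5.17084 × 10^13 = 5.64138 × 10^16 kg·m²/s ≈ 5.641 × 10^16 kg·m²/s

Final answer: L = 5.641 × 10^16 kg·m²/s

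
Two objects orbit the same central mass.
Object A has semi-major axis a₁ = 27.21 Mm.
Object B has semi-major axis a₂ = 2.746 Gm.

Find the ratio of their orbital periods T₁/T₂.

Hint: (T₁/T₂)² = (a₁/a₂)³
a₁ = 27.21 Mm = 2.721 × 10^7 m
a₂ = 2.746 Gm = 2.746 × 10^9 m
a₁/a₂ = 0.00990896
T₁/T₂ = (a₁/a₂)^(3/2) = (0.00990896)^1.5 = 0.000986375

Final answer: T₁/T₂ = 0.0009864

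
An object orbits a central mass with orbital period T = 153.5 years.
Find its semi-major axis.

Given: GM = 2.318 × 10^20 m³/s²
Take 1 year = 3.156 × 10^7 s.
T = 153.5 years = 4.84446 × 10^9 s
GM = 2.318 × 10^20 m³/s²
Kepler's third law: a³ = GM T² / (4π²)
T² = 2.34688 × 10^19 s²
a³ = (2.318 × 10^20) × (2.34688 × 10^19) / (4π²) = 1.37798 × 10^38 m³
a = (a³)^(1/3) = 5.16513 × 10^12 m ≈ 5.165 Tm

Final answer: 5.165 Tm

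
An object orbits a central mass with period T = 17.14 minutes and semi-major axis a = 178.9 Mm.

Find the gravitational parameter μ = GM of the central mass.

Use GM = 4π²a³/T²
T = 17.14 minutes = 1028.4 s
a = 178.9 Mm = 1.789 × 10^8 m
a³ = 5.72573 × 10^24 m³
T² = 1.05761 × 10^6 s²
GM = 4π² × (5.72573 × 10^24) / (1.05761 × 10^6) = 2.13731 × 10^20 m³/s²
GM ≈ 2.137 × 10^20 m³/s²

Final answer: GM = 2.137 × 10^20 m³/s²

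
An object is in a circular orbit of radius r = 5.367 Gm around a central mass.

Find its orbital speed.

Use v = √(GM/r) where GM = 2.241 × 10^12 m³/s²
r = 5.367 Gm = 5.367 × 10^9 m
GM = 2.241 × 10^12 m³/s²
GM/r = (2.241 × 10^12) / (5.367 × 10^9) = 417.552 m²/s²
v = √(GM/r) = 20.4341 m/s ≈ 20.43 m/s

Final answer: 20.43 m/s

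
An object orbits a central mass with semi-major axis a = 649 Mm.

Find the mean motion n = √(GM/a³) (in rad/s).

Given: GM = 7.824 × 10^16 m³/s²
a = 649 Mm = 6.49 × 10^8 m
GM = 7.824 × 10^16 m³/s²
a³ = 2.73359 × 10^26 m³
GM/a³ = (7.824 × 10^16) / (2.73359 × 10^26) = 2.86217 × 10^-10 s⁻²
n = √(GM/a³) = 1.69179 × 10^-5 rad/s ≈ 1.692 × 10^-5 rad/s

Final answer: n = 1.692 × 10^-5 rad/s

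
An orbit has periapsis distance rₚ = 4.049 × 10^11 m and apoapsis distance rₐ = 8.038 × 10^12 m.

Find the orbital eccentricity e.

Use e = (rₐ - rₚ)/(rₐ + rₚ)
rₚ = 4.049 × 10^11 m
rₐ = 8.038 × 10^12 m
rₐ − rₚ = 7.6331 × 10^12 m
rₐ + rₚ = 8.4429 × 10^12 m
e = (rₐ − rₚ)/(rₐ + rₚ) = 0.904085

Final answer: e = 0.9041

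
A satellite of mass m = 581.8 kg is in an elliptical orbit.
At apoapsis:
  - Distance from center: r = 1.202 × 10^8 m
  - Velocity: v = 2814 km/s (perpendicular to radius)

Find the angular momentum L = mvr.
r = 1.202 × 10^8 m
v = 2814 km/s = 2.814 × 10^6 m/s
vr = 2.814 × 10^6 × 1.202 × 10^8 = 3.38243 × 10^14 m²/s
L = m × vr = 581.8 × 3.38243 × 10^14 = 1.9679 × 10^17 kg·m²/s ≈ 1.968 × 10^17 kg·m²/s

Final answer: L = 1.968 × 10^17 kg·m²/s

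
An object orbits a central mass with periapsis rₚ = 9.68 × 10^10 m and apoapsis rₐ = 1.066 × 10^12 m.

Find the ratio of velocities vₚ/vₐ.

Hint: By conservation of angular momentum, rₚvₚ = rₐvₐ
rₚ = 9.68 × 10^10 m
rₐ = 1.066 × 10^12 m
rₚvₚ = rₐvₐ  ⇒  vₚ/vₐ = rₐ/rₚ
vₚ/vₐ = (1.066 × 10^12) / (9.68 × 10^10) = 11.0124

Final answer: vₚ/vₐ = 11.01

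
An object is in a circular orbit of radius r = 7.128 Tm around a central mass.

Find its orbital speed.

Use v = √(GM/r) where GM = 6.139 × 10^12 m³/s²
r = 7.128 Tm = 7.128 × 10^12 m
GM = 6.139 × 10^12 m³/s²
GM/r = (6.139 × 10^12) / (7.128 × 10^12) = 0.861251 m²/s²
v = √(GM/r) = 0.928036 m/s ≈ 0.928 m/s

Final answer: 0.928 m/s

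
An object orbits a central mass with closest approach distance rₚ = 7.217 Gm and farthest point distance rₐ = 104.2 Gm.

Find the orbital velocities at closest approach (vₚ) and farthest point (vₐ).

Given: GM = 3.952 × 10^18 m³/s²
rₚ = 7.217 Gm = 7.217 × 10^9 m
rₐ = 104.2 Gm = 1.042 × 10^11 m
GM = 3.952 × 10^18 m³/s²
a = (rₚ + rₐ)/2 = 5.57085 × 10^10 m
Vis-viva: v² = GM (2/r − 1/a)
vₚ² = 3.952 × 10^18 × (2.77123 × 10^-10 − 1.79506 × 10^-11) = 1.02425 × 10^9 m²/s²
vₚ = 32003.9 m/s ≈ 32 km/s
vₐ² = 3.952 × 10^18 × (1.91939 × 10^-11 − 1.79506 × 10^-11) = 4.91343 × 10^6 m²/s²
vₐ = 2216.63 m/s ≈ 2.217 km/s

Final answer: vₚ = 32 km/s, vₐ = 2.217 km/s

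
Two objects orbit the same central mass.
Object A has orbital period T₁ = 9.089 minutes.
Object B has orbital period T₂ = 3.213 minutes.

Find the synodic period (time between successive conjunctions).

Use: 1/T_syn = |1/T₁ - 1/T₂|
T₁ = 9.089 minutes = 545.34 s
T₂ = 3.213 minutes = 192.78 s
1/T₁ = 0.00183372 s⁻¹
1/T₂ = 0.00518726 s⁻¹
|1/T₁ − 1/T₂| = 0.00335354 s⁻¹
T_syn = 1 / |1/T₁ − 1/T₂| = 298.192 s ≈ 4.97 minutes

Final answer: T_syn = 4.97 minutes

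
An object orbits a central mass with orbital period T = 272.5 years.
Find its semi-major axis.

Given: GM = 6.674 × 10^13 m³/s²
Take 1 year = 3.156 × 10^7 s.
T = 272.5 years = 8.6001 × 10^9 s
GM = 6.674 × 10^13 m³/s²
Kepler's third law: a³ = GM T² / (4π²)
T² = 7.39617 × 10^19 s²
a³ = (6.674 × 10^13) × (7.39617 × 10^19) / (4π²) = 1.25036 × 10^32 m³
a = (a³)^(1/3) = 5.00047 × 10^10 m ≈ 50 Gm

Final answer: 50 Gm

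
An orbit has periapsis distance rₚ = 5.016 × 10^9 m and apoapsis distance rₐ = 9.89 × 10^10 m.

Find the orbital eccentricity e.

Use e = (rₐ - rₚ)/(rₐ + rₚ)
rₚ = 5.016 × 10^9 m
rₐ = 9.89 × 10^10 m
rₐ − rₚ = 9.3884 × 10^10 m
rₐ + rₚ = 1.03916 × 10^11 m
e = (rₐ − rₚ)/(rₐ + rₚ) = 0.90346

Final answer: e = 0.9035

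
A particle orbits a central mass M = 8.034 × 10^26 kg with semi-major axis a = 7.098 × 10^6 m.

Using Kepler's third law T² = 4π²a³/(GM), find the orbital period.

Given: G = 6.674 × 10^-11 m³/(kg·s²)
M = 8.034 × 10^26 kg
GM = G × M = 6.674 × 10^-11 × 8.034 × 10^26 = 5.36189 × 10^16 m³/s²
a = 7.098 × 10^6 m
a³ = 3.57609 × 10^20 m³
T = 2π √(a³/GM) = 2π √((3.57609 × 10^20) / (5.36189 × 10^16)) = 2π × 81.6667 s
T = 513.127 s ≈ 8.552 minutes

Final answer: 8.552 minutes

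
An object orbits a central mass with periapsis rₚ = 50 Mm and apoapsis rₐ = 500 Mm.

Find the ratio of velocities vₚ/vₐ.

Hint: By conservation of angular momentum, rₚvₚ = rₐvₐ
rₚ = 50 Mm = 5 × 10^7 m
rₐ = 500 Mm = 5 × 10^8 m
rₚvₚ = rₐvₐ  ⇒  vₚ/vₐ = rₐ/rₚ
vₚ/vₐ = (5 × 10^8) / (5 × 10^7) = 10

Final answer: vₚ/vₐ = 10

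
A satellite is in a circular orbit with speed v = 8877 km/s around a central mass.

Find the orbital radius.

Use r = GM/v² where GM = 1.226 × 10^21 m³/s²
v = 8877 km/s = 8.877 × 10^6 m/s
GM = 1.226 × 10^21 m³/s²
v² = 7.88011 × 10^13 m²/s²
r = GM/v² = (1.226 × 10^21) / (7.88011 × 10^13) = 1.55582 × 10^7 m ≈ 15.56 Mm

Final answer: 15.56 Mm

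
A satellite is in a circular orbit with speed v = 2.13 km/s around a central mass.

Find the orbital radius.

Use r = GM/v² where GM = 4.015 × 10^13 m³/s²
v = 2.13 km/s = 2130 m/s
GM = 4.015 × 10^13 m³/s²
v² = 4.5369 × 10^6 m²/s²
r = GM/v² = (4.015 × 10^13) / (4.5369 × 10^6) = 8.84966 × 10^6 m ≈ 8.85 × 10^6 m

Final answer: 8.85 × 10^6 m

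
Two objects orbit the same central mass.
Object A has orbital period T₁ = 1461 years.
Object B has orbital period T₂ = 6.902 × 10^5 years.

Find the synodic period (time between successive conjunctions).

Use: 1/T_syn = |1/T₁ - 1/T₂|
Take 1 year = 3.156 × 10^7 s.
T₁ = 1461 years = 4.61092 × 10^10 s
T₂ = 6.902 × 10^5 years = 2.17827 × 10^13 s
1/T₁ = 2.16877 × 10^-11 s⁻¹
1/T₂ = 4.5908 × 10^-14 s⁻¹
|1/T₁ − 1/T₂| = 2.16418 × 10^-11 s⁻¹
T_syn = 1 / |1/T₁ − 1/T₂| = 4.6207 × 10^10 s ≈ 1464 years

Final answer: T_syn = 1464 years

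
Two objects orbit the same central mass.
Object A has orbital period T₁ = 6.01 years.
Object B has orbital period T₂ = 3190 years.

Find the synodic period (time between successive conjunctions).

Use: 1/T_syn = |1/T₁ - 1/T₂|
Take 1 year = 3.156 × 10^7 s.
T₁ = 6.01 years = 1.89676 × 10^8 s
T₂ = 3190 years = 1.00676 × 10^11 s
1/T₁ = 5.27216 × 10^-9 s⁻¹
1/T₂ = 9.93281 × 10^-12 s⁻¹
|1/T₁ − 1/T₂| = 5.26223 × 10^-9 s⁻¹
T_syn = 1 / |1/T₁ − 1/T₂| = 1.90034 × 10^8 s ≈ 6.021 years

Final answer: T_syn = 6.021 years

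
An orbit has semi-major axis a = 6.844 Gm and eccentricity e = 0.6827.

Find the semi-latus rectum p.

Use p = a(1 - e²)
a = 6.844 Gm = 6.844 × 10^9 m
e = 0.6827,  e² = 0.466079,  1 − e² = 0.533921
p = a(1 − e²) = 6.844 × 10^9 m × 0.533921 = 3.65415 × 10^9 m ≈ 3.654 Gm

Final answer: p = 3.654 Gm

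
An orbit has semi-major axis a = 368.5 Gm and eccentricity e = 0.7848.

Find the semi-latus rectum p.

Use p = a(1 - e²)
a = 368.5 Gm = 3.685 × 10^11 m
e = 0.7848,  e² = 0.615911,  1 − e² = 0.384089
p = a(1 − e²) = 3.685 × 10^11 m × 0.384089 = 1.41537 × 10^11 m ≈ 141.5 Gm

Final answer: p = 141.5 Gm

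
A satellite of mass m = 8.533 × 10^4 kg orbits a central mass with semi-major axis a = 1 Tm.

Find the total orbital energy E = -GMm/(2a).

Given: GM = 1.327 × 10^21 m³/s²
a = 1 Tm = 1 × 10^12 m
GM = 1.327 × 10^21 m³/s²
2a = 2 × 10^12 m
GMm = 1.327 × 10^21 × 85330 = 1.13233 × 10^26 m³·kg/s²
E = −GMm/(2a) = -5.66165 × 10^13 J ≈ -56.62 TJ

Final answer: -56.62 TJ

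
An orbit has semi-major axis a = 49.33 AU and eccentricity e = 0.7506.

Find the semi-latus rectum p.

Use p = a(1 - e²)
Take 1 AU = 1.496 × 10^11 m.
a = 49.33 AU = 7.37977 × 10^12 m
e = 0.7506,  e² = 0.5634,  1 − e² = 0.4366
p = a(1 − e²) = 7.37977 × 10^12 m × 0.4366 = 3.222 × 10^12 m ≈ 21.54 AU

Final answer: p = 21.54 AU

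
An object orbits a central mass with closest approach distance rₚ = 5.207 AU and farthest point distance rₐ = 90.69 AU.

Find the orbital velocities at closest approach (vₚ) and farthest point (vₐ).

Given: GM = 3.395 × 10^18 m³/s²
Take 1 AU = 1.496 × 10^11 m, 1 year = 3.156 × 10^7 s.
rₚ = 5.207 AU = 7.78967 × 10^11 m
rₐ = 90.69 AU = 1.35672 × 10^13 m
GM = 3.395 × 10^18 m³/s²
a = (rₚ + rₐ)/2 = 7.1731 × 10^12 m
Vis-viva: v² = GM (2/r − 1/a)
vₚ² = 3.395 × 10^18 × (2.5675 × 10^-12 − 1.3941 × 10^-13) = 8.24337 × 10^6 m²/s²
vₚ = 2871.13 m/s ≈ 0.6057 AU/year
vₐ² = 3.395 × 10^18 × (1.47414 × 10^-13 − 1.3941 × 10^-13) = 27174.5 m²/s²
vₐ = 164.847 m/s ≈ 164.8 m/s

Final answer: vₚ = 0.6057 AU/year, vₐ = 164.8 m/s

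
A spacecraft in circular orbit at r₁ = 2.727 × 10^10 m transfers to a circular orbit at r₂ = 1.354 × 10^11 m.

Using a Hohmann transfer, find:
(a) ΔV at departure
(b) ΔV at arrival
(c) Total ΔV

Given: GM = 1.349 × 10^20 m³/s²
r₁ = 2.727 × 10^10 m
r₂ = 1.354 × 10^11 m
GM = 1.349 × 10^20 m³/s²
Transfer ellipse: a_t = (r₁ + r₂)/2 = 8.1335 × 10^10 m
Circular speed at r₁: v₁ = √(GM/r₁) = 70333.7 m/s
Transfer speed at r₁ (periapsis): v₁ₜ = √(GM(2/r₁ − 1/a_t)) = 90747.4 m/s
(a) ΔV₁ = v₁ₜ − v₁ = 20413.7 m/s ≈ 20.41 km/s
Circular speed at r₂: v₂ = √(GM/r₂) = 31564.3 m/s
Transfer speed at r₂ (apoapsis): v₂ₜ = √(GM(2/r₂ − 1/a_t)) = 18276.8 m/s
(b) ΔV₂ = v₂ − v₂ₜ = 13287.5 m/s ≈ 13.29 km/s
(c) ΔV_total = ΔV₁ + ΔV₂ = 33701.2 m/s ≈ 33.7 km/s

Final answer:
(a) ΔV₁ = 20.41 km/s
(b) ΔV₂ = 13.29 km/s
(c) ΔV_total = 33.7 km/s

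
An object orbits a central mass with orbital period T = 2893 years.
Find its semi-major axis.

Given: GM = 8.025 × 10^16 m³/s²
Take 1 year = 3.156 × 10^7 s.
T = 2893 years = 9.13031 × 10^10 s
GM = 8.025 × 10^16 m³/s²
Kepler's third law: a³ = GM T² / (4π²)
T² = 8.33625 × 10^21 s²
a³ = (8.025 × 10^16) × (8.33625 × 10^21) / (4π²) = 1.69456 × 10^37 m³
a = (a³)^(1/3) = 2.56853 × 10^12 m ≈ 2.569 Tm

Final answer: 2.569 Tm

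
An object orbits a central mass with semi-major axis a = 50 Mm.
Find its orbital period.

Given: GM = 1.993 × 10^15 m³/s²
a = 50 Mm = 5 × 10^7 m
GM = 1.993 × 10^15 m³/s²
a³ = 1.25 × 10^23 m³
T = 2π √(a³/GM) = 2π √((1.25 × 10^23) / (1.993 × 10^15)) = 2π × 7919.57 s
T = 49760.1 s ≈ 13.82 hours

Final answer: 13.82 hours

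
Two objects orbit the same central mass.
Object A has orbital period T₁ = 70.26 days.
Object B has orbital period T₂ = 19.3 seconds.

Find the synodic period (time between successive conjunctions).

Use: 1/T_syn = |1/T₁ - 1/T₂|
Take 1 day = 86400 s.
T₁ = 70.26 days = 6.07046 × 10^6 s
T₂ = 19.3 seconds
1/T₁ = 1.64732 × 10^-7 s⁻¹
1/T₂ = 0.0518135 s⁻¹
|1/T₁ − 1/T₂| = 0.0518133 s⁻¹
T_syn = 1 / |1/T₁ − 1/T₂| = 19.3001 s ≈ 19.3 seconds

Final answer: T_syn = 19.3 seconds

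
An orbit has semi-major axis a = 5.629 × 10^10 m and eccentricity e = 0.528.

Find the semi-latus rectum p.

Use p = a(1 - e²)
a = 5.629 × 10^10 m
e = 0.528,  e² = 0.278784,  1 − e² = 0.721216
p = a(1 − e²) = 5.629 × 10^10 m × 0.721216 = 4.05972 × 10^10 m ≈ 4.06 × 10^10 m

Final answer: p = 4.06 × 10^10 m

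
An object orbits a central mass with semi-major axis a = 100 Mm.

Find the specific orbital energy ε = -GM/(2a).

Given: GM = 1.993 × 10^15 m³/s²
a = 100 Mm = 1 × 10^8 m
GM = 1.993 × 10^15 m³/s²
2a = 2 × 10^8 m
ε = −GM/(2a) = -9.965 × 10^6 J/kg ≈ -9.965 MJ/kg

Final answer: -9.965 MJ/kg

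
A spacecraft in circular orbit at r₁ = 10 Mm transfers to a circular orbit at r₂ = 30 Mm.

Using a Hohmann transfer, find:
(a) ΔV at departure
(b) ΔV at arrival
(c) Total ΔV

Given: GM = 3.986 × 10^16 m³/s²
r₁ = 10 Mm = 1 × 10^7 m
r₂ = 30 Mm = 3 × 10^7 m
GM = 3.986 × 10^16 m³/s²
Transfer ellipse: a_t = (r₁ + r₂)/2 = 2 × 10^7 m
Circular speed at r₁: v₁ = √(GM/r₁) = 63134.8 m/s
Transfer speed at r₁ (periapsis): v₁ₜ = √(GM(2/r₁ − 1/a_t)) = 77324 m/s
(a) ΔV₁ = v₁ₜ − v₁ = 14189.2 m/s ≈ 14.19 km/s
Circular speed at r₂: v₂ = √(GM/r₂) = 36450.9 m/s
Transfer speed at r₂ (apoapsis): v₂ₜ = √(GM(2/r₂ − 1/a_t)) = 25774.7 m/s
(b) ΔV₂ = v₂ − v₂ₜ = 10676.2 m/s ≈ 10.68 km/s
(c) ΔV_total = ΔV₁ + ΔV₂ = 24865.4 m/s ≈ 24.87 km/s

Final answer:
(a) ΔV₁ = 14.19 km/s
(b) ΔV₂ = 10.68 km/s
(c) ΔV_total = 24.87 km/s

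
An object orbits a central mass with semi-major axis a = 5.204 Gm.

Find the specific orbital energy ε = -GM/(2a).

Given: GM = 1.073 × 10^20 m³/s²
a = 5.204 Gm = 5.204 × 10^9 m
GM = 1.073 × 10^20 m³/s²
2a = 1.0408 × 10^10 m
ε = −GM/(2a) = -1.03094 × 10^10 J/kg ≈ -10.31 GJ/kg

Final answer: -10.31 GJ/kg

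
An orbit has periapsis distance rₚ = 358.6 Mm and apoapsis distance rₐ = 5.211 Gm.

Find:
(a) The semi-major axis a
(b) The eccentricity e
rₚ = 358.6 Mm = 3.586 × 10^8 m
rₐ = 5.211 Gm = 5.211 × 10^9 m
(a) a = (rₚ + rₐ)/2 = 2.7848 × 10^9 m ≈ 2.785 Gm
(b) e = (rₐ − rₚ)/(rₐ + rₚ) = (4.8524 × 10^9) / (5.5696 × 10^9) = 0.87123

Final answer:
(a) a = 2.785 Gm
(b) e = 0.8712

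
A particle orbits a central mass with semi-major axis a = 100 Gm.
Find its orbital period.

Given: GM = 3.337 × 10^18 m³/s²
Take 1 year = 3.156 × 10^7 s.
a = 100 Gm = 1 × 10^11 m
GM = 3.337 × 10^18 m³/s²
a³ = 1 × 10^33 m³
T = 2π √(a³/GM) = 2π √((1 × 10^33) / (3.337 × 10^18)) = 2π × 1.7311 × 10^7 s
T = 1.08768 × 10^8 s ≈ 3.446 years

Final answer: 3.446 years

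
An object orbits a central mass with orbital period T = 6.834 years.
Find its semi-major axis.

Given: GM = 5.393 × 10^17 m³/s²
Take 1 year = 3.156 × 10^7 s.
T = 6.834 years = 2.15681 × 10^8 s
GM = 5.393 × 10^17 m³/s²
Kepler's third law: a³ = GM T² / (4π²)
T² = 4.65183 × 10^16 s²
a³ = (5.393 × 10^17) × (4.65183 × 10^16) / (4π²) = 6.35469 × 10^32 m³
a = (a³)^(1/3) = 8.59736 × 10^10 m ≈ 85.97 Gm

Final answer: 85.97 Gm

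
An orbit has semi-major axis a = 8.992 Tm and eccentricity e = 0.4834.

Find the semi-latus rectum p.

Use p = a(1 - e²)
a = 8.992 Tm = 8.992 × 10^12 m
e = 0.4834,  e² = 0.233676,  1 − e² = 0.766324
p = a(1 − e²) = 8.992 × 10^12 m × 0.766324 = 6.89079 × 10^12 m ≈ 6.891 Tm

Final answer: p = 6.891 Tm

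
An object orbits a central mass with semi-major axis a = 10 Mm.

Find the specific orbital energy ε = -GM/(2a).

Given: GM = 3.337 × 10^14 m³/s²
a = 10 Mm = 1 × 10^7 m
GM = 3.337 × 10^14 m³/s²
2a = 2 × 10^7 m
ε = −GM/(2a) = -1.6685 × 10^7 J/kg ≈ -16.68 MJ/kg

Final answer: -16.68 MJ/kg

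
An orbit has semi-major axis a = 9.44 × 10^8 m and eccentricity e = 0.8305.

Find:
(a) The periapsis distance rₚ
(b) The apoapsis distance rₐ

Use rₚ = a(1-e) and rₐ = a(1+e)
a = 9.44 × 10^8 m
e = 0.8305:  1 − e = 0.1695,  1 + e = 1.8305
(a) rₚ = a(1 − e) = 9.44 × 10^8 m × 0.1695 = 1.60008 × 10^8 m ≈ 1.6 × 10^8 m
(b) rₐ = a(1 + e) = 9.44 × 10^8 m × 1.8305 = 1.72799 × 10^9 m ≈ 1.728 × 10^9 m

Final answer:
(a) rₚ = 1.6 × 10^8 m
(b) rₐ = 1.728 × 10^9 m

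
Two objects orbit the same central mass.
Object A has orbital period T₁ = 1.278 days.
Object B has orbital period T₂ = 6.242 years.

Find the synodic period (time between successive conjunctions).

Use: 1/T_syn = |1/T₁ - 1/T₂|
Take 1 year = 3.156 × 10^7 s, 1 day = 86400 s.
T₁ = 1.278 days = 110419 s
T₂ = 6.242 years = 1.96998 × 10^8 s
1/T₁ = 9.0564 × 10^-6 s⁻¹
1/T₂ = 5.07621 × 10^-9 s⁻¹
|1/T₁ − 1/T₂| = 9.05132 × 10^-6 s⁻¹
T_syn = 1 / |1/T₁ − 1/T₂| = 110481 s ≈ 1.279 days

Final answer: T_syn = 1.279 days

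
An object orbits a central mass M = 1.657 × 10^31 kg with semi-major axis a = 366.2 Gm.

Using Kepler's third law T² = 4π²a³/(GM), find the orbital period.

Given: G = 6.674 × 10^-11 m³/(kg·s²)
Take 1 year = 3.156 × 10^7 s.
M = 1.657 × 10^31 kg
GM = G × M = 6.674 × 10^-11 × 1.657 × 10^31 = 1.10588 × 10^21 m³/s²
a = 366.2 Gm = 3.662 × 10^11 m
a³ = 4.91083 × 10^34 m³
T = 2π √(a³/GM) = 2π √((4.91083 × 10^34) / (1.10588 × 10^21)) = 2π × 6.66382 × 10^6 s
T = 4.187 × 10^7 s ≈ 1.327 years

Final answer: 1.327 years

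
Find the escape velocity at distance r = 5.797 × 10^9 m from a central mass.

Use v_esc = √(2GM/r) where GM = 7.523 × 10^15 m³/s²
r = 5.797 × 10^9 m
GM = 7.523 × 10^15 m³/s²
2GM/r = 2 × (7.523 × 10^15) / (5.797 × 10^9) = 2.59548 × 10^6 m²/s²
v_esc = √(2GM/r) = 1611.05 m/s ≈ 1.611 km/s

Final answer: 1.611 km/s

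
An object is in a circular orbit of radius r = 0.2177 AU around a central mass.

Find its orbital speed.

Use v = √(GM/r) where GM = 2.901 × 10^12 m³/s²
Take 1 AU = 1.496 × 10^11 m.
r = 0.2177 AU = 3.25679 × 10^10 m
GM = 2.901 × 10^12 m³/s²
GM/r = (2.901 × 10^12) / (3.25679 × 10^10) = 89.0754 m²/s²
v = √(GM/r) = 9.43798 m/s ≈ 9.438 m/s

Final answer: 9.438 m/s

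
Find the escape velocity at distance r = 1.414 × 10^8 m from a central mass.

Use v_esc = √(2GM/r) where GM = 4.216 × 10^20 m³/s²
r = 1.414 × 10^8 m
GM = 4.216 × 10^20 m³/s²
2GM/r = 2 × (4.216 × 10^20) / (1.414 × 10^8) = 5.96322 × 10^12 m²/s²
v_esc = √(2GM/r) = 2.44197 × 10^6 m/s ≈ 2442 km/s

Final answer: 2442 km/s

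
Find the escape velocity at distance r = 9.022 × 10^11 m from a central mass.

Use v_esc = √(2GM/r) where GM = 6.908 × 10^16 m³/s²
r = 9.022 × 10^11 m
GM = 6.908 × 10^16 m³/s²
2GM/r = 2 × (6.908 × 10^16) / (9.022 × 10^11) = 153137 m²/s²
v_esc = √(2GM/r) = 391.327 m/s ≈ 391.3 m/s

Final answer: 391.3 m/s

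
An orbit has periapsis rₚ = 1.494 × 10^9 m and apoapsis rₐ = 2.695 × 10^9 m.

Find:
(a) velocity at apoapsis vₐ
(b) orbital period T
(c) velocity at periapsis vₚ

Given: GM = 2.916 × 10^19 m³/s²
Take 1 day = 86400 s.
rₚ = 1.494 × 10^9 m
rₐ = 2.695 × 10^9 m
GM = 2.916 × 10^19 m³/s²
a = (rₚ + rₐ)/2 = 2.0945 × 10^9 m
e = (rₐ − rₚ)/(rₐ + rₚ) = (1.201 × 10^9) / (4.189 × 10^9) = 0.286703
(a) vₐ² = GM (2/rₐ − 1/a) = 2.916 × 10^19 × (7.42115 × 10^-10 − 4.77441 × 10^-10) = 7.7179 × 10^9 m²/s²;  vₐ = 87851.6 m/s ≈ 87.85 km/s
(b) a³ = 9.18843 × 10^27 m³;  T = 2π √(a³/GM) = 2π × 17751.2 s = 111534 s ≈ 1.291 days
(c) vₚ² = GM (2/rₚ − 1/a) = 2.916 × 10^19 × (1.33869 × 10^-9 − 4.77441 × 10^-10) = 2.5114 × 10^10 m²/s²;  vₚ = 158474 m/s ≈ 158.5 km/s

Final answer:
(a) velocity at apoapsis vₐ = 87.85 km/s
(b) orbital period T = 1.291 days
(c) velocity at periapsis vₚ = 158.5 km/s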